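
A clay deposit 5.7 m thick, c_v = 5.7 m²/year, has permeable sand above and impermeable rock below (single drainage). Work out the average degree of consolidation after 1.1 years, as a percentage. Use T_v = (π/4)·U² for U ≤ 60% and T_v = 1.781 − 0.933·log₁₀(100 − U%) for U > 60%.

U ≈ 49.6 %

Drainage path length: H_d = H = 5.7 m (single drainage).
T_v = c_v·t/H_d² = 5.7×1.1/5.7² = 0.19298.
T_v = 0.19298 corresponds to the U ≤ 60% branch:
U = √(4T_v/π) = 0.4957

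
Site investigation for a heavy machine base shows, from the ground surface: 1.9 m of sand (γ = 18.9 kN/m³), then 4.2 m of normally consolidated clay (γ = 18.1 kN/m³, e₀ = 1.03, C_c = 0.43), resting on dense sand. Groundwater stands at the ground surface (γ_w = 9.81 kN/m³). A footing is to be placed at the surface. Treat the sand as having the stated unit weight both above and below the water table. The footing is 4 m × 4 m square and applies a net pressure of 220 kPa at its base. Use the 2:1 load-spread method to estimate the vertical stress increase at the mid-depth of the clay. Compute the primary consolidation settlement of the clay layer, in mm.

Mid-depth of clay below the ground surface: z = 1.9 + 4.2/2 = 4 m.
Total vertical stress at mid-clay: σ_v = 18.9×1.9 + 18.1×2.1 = 73.92 kPa.
Pore pressure: u = 9.81×(4 − 0) = 39.24 kPa.
Initial effective stress: σ'_0 = σ_v − u = 73.92 − 39.24 = 34.68 kPa.
Stress increase at mid-clay by the 2:1 spreading method:
Δσ = qBL/((B+z)(L+z)) = 220×4×4/((4+4)(4+4)) = 55 kPa
Final effective stress: σ'_f = σ'_0 + Δσ = 34.68 + 55 = 89.68 kPa.
Normally consolidated clay, so the full stress increment lies on the virgin compression line:
S_c = C_c·H/(1+e₀)·log₁₀(σ'_f/σ'_0) = 0.43×4.2/(1+1.03)×log₁₀(89.68/34.68)
    = 0.88966 × 0.41262 = 0.3671 m

S_c ≈ 367 mm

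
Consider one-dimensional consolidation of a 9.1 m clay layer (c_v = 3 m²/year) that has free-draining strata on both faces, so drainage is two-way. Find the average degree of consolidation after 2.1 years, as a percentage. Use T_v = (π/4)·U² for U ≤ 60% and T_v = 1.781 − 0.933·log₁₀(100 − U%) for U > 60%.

U ≈ 61.7 %

Drainage path length: H_d = H/2 = 4.55 m (double drainage).
T_v = c_v·t/H_d² = 3×2.1/4.55² = 0.30431.
T_v = 0.30431 corresponds to the U > 60% branch:
U = 1 − 10^((1.781 − T_v)/0.933)/100 = 0.6174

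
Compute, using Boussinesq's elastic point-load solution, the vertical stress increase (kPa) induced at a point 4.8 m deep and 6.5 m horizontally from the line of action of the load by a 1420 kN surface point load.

Boussinesq vertical stress below a point load on an elastic half-space:
Δσ_z = 3P/(2πz²) · [1 + (r/z)²]^(−5/2)
r/z = 6.5/4.8 = 1.3542; [1+(r/z)²]^(−5/2) = 0.073976.
Δσ_z = 3×1420/(2π×4.8²) × 0.073976 = 29.427 × 0.073976 = 2.177 kPa

Δσ_z ≈ 2.18 kPa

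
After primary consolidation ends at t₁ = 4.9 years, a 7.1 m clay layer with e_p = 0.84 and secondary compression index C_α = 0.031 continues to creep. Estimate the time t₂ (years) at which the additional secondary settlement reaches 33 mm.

S_s = C_α·H/(1+e_p)·log₁₀(t₂/t₁) ⇒ log₁₀(t₂/t₁) = S_s·(1+e_p)/(C_α·H).
log₁₀(t₂/t₁) = 0.033 × (1+0.84) / (0.031×7.1) = 0.2759
t₂ = t₁ × 10^0.2759 = 4.9 × 1.887 = 9.248 years

t₂ ≈ 9.25 years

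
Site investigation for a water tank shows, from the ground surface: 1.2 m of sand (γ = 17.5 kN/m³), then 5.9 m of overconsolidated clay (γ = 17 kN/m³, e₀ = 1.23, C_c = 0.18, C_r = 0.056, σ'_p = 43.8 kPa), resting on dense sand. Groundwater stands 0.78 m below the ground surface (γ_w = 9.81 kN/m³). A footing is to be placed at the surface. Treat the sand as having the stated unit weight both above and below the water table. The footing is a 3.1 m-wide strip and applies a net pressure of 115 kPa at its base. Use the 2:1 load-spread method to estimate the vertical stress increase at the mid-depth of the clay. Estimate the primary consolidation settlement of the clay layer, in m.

Mid-depth of clay below the ground surface: z = 1.2 + 5.9/2 = 4.15 m.
Total vertical stress at mid-clay: σ_v = 17.5×1.2 + 17×2.95 = 71.15 kPa.
Pore pressure: u = 9.81×(4.15 − 0.78) = 33.06 kPa.
Initial effective stress: σ'_0 = σ_v − u = 71.15 − 33.06 = 38.09 kPa.
Stress increase at mid-clay by the 2:1 spreading method:
Δσ = qB/(B+z) = 115×3.1/(3.1+4.15) = 49.172 kPa
Final effective stress: σ'_f = 38.09 + 49.172 = 87.262 kPa.
σ'_f = 87.262 > σ'_p = 43.8 kPa, so the stress path crosses the preconsolidation pressure — recompression up to σ'_p, then virgin compression beyond:
S_c = H/(1+e₀)·[C_r·log₁₀(σ'_p/σ'_0) + C_c·log₁₀(σ'_f/σ'_p)]
    = 5.9/2.23 × [0.056×log₁₀(43.8/38.09) + 0.18×log₁₀(87.262/43.8)]
    = 2.6457 × [0.0033971 + 0.053883] = 0.1515 m

S_c ≈ 0.152 m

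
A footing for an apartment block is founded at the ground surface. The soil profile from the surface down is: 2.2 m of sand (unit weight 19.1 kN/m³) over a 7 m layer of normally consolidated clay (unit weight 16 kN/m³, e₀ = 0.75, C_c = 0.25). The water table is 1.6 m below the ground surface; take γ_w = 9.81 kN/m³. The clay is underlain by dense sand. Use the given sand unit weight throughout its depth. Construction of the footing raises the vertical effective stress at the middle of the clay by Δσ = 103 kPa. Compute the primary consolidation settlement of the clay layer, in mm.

Mid-depth of clay below the ground surface: z = 2.2 + 7/2 = 5.7 m.
Total vertical stress at mid-clay: σ_v = 19.1×2.2 + 16×3.5 = 98.02 kPa.
Pore pressure: u = 9.81×(5.7 − 1.6) = 40.221 kPa.
Initial effective stress: σ'_0 = σ_v − u = 98.02 − 40.221 = 57.799 kPa.
Final effective stress: σ'_f = σ'_0 + Δσ = 57.799 + 103 = 160.8 kPa.
Normally consolidated clay, so the full stress increment lies on the virgin compression line:
S_c = C_c·H/(1+e₀)·log₁₀(σ'_f/σ'_0) = 0.25×7/(1+0.75)×log₁₀(160.8/57.799)
    = 1 × 0.44437 = 0.4444 m

S_c ≈ 444 mm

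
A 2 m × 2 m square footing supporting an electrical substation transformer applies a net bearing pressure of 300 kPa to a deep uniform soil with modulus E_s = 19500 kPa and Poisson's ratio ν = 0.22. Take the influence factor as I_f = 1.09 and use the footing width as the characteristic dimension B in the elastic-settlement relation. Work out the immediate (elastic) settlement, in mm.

S_e ≈ 31.9 mm

Immediate (elastic) settlement: S_e = q·B·(1−ν²)/E_s · I_f.
S_e = 300 × 2 × (1 − 0.22²) / 19500 × 1.09
    = 300 × 2 × 0.9516 / 19500 × 1.09
    = 0.03192 m = 31.92 mm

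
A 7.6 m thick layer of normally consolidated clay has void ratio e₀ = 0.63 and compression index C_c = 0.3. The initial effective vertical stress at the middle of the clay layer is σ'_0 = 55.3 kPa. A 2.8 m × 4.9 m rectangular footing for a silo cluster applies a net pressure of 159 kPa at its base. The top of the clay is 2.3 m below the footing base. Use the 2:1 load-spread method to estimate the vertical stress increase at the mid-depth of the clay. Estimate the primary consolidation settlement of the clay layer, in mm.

S_c ≈ 206 mm

Mid-depth of clay below the footing base: z = 2.3 + 7.6/2 = 6.1 m.
Stress increase at mid-clay by the 2:1 spreading method:
Δσ = qBL/((B+z)(L+z)) = 159×2.8×4.9/((2.8+6.1)(4.9+6.1)) = 22.283 kPa
Final effective stress: σ'_f = σ'_0 + Δσ = 55.3 + 22.283 = 77.583 kPa.
Normally consolidated clay, so the full stress increment lies on the virgin compression line:
S_c = C_c·H/(1+e₀)·log₁₀(σ'_f/σ'_0) = 0.3×7.6/(1+0.63)×log₁₀(77.583/55.3)
    = 1.3988 × 0.14704 = 0.2057 m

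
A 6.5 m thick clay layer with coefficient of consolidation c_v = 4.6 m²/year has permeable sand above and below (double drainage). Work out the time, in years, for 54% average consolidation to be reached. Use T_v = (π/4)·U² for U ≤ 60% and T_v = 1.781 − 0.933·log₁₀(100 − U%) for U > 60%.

t ≈ 0.526 years

Drainage path length: H_d = H/2 = 3.25 m (double drainage).
U ≤ 60%: T_v = (π/4)·U² = (π/4)×0.54² = 0.22902.
t = T_v·H_d²/c_v = 0.22902×3.25²/4.6 = 0.5259 years.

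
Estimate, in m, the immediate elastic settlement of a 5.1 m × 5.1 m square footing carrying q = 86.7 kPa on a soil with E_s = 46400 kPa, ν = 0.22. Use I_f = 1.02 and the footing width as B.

S_e ≈ 0.00925 m

Immediate (elastic) settlement: S_e = q·B·(1−ν²)/E_s · I_f.
S_e = 86.7 × 5.1 × (1 − 0.22²) / 46400 × 1.02
    = 86.7 × 5.1 × 0.9516 / 46400 × 1.02
    = 0.00925 m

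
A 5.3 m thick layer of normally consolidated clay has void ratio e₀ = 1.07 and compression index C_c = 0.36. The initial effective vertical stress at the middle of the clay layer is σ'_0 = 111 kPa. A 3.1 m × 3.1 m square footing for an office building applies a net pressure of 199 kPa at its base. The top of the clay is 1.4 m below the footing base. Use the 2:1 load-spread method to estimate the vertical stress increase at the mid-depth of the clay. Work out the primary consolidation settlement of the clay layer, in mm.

S_c ≈ 116 mm

Mid-depth of clay below the footing base: z = 1.4 + 5.3/2 = 4.05 m.
Stress increase at mid-clay by the 2:1 spreading method:
Δσ = qBL/((B+z)(L+z)) = 199×3.1×3.1/((3.1+4.05)(3.1+4.05)) = 37.408 kPa
Final effective stress: σ'_f = σ'_0 + Δσ = 111 + 37.408 = 148.41 kPa.
Normally consolidated clay, so the full stress increment lies on the virgin compression line:
S_c = C_c·H/(1+e₀)·log₁₀(σ'_f/σ'_0) = 0.36×5.3/(1+1.07)×log₁₀(148.41/111)
    = 0.92174 × 0.12614 = 0.1163 m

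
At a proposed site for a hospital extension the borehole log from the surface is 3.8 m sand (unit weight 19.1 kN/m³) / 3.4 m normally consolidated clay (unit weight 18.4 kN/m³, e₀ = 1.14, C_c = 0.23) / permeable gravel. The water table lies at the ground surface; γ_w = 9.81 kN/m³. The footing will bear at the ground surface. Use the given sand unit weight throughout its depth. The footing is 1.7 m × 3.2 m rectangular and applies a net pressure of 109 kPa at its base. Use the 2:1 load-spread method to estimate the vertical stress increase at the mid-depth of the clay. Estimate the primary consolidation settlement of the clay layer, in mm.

Mid-depth of clay below the ground surface: z = 3.8 + 3.4/2 = 5.5 m.
Total vertical stress at mid-clay: σ_v = 19.1×3.8 + 18.4×1.7 = 103.86 kPa.
Pore pressure: u = 9.81×(5.5 − 0) = 53.955 kPa.
Initial effective stress: σ'_0 = σ_v − u = 103.86 − 53.955 = 49.905 kPa.
Stress increase at mid-clay by the 2:1 spreading method:
Δσ = qBL/((B+z)(L+z)) = 109×1.7×3.2/((1.7+5.5)(3.2+5.5)) = 9.4662 kPa
Final effective stress: σ'_f = σ'_0 + Δσ = 49.905 + 9.4662 = 59.371 kPa.
Normally consolidated clay, so the full stress increment lies on the virgin compression line:
S_c = C_c·H/(1+e₀)·log₁₀(σ'_f/σ'_0) = 0.23×3.4/(1+1.14)×log₁₀(59.371/49.905)
    = 0.36542 × 0.07543 = 0.02756 m

S_c ≈ 27.6 mm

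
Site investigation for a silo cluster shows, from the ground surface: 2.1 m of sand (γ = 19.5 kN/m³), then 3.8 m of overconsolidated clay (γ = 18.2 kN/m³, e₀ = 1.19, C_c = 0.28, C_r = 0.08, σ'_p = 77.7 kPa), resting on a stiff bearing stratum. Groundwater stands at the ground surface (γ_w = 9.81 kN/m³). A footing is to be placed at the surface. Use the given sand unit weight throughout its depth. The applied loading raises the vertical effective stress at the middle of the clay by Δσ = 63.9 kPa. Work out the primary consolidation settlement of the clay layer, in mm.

Mid-depth of clay below the ground surface: z = 2.1 + 3.8/2 = 4 m.
Total vertical stress at mid-clay: σ_v = 19.5×2.1 + 18.2×1.9 = 75.53 kPa.
Pore pressure: u = 9.81×(4 − 0) = 39.24 kPa.
Initial effective stress: σ'_0 = σ_v − u = 75.53 − 39.24 = 36.29 kPa.
Final effective stress: σ'_f = 36.29 + 63.9 = 100.19 kPa.
σ'_f = 100.19 > σ'_p = 77.7 kPa, so the stress path crosses the preconsolidation pressure — recompression up to σ'_p, then virgin compression beyond:
S_c = H/(1+e₀)·[C_r·log₁₀(σ'_p/σ'_0) + C_c·log₁₀(σ'_f/σ'_p)]
    = 3.8/2.19 × [0.08×log₁₀(77.7/36.29) + 0.28×log₁₀(100.19/77.7)]
    = 1.7352 × [0.026451 + 0.030913] = 0.09954 m

S_c ≈ 99.5 mm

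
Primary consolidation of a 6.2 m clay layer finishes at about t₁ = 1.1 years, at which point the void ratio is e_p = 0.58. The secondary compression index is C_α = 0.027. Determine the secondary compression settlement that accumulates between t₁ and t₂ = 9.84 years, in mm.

Secondary compression: S_s = C_α·H/(1+e_p)·log₁₀(t₂/t₁)
S_s = 0.027×6.2/(1+0.58)×log₁₀(9.84/1.1)
    = 0.1059 × 0.9516 = 0.1008 m

S_s ≈ 101 mm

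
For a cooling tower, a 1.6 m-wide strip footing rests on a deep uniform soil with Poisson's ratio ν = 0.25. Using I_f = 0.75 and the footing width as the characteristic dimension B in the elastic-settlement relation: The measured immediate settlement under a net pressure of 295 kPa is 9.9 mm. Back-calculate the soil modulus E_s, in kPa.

E_s ≈ 33500 kPa

S_e = q·B·(1−ν²)/E_s · I_f  ⇒  E_s = q·B·(1−ν²)·I_f / S_e.
E_s = 295 × 1.6 × 0.9375 × 0.75 / 0.0099 = 33520 kPa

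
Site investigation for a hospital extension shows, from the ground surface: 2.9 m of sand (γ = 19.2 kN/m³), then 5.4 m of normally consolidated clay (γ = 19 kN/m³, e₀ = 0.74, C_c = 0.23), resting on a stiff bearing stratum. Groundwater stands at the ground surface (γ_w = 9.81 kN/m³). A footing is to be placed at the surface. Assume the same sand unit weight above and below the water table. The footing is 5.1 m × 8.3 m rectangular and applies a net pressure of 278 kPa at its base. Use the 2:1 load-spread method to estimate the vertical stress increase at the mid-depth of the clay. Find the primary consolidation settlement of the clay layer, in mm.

Mid-depth of clay below the ground surface: z = 2.9 + 5.4/2 = 5.6 m.
Total vertical stress at mid-clay: σ_v = 19.2×2.9 + 19×2.7 = 106.98 kPa.
Pore pressure: u = 9.81×(5.6 − 0) = 54.936 kPa.
Initial effective stress: σ'_0 = σ_v − u = 106.98 − 54.936 = 52.044 kPa.
Stress increase at mid-clay by the 2:1 spreading method:
Δσ = qBL/((B+z)(L+z)) = 278×5.1×8.3/((5.1+5.6)(8.3+5.6)) = 79.121 kPa
Final effective stress: σ'_f = σ'_0 + Δσ = 52.044 + 79.121 = 131.16 kPa.
Normally consolidated clay, so the full stress increment lies on the virgin compression line:
S_c = C_c·H/(1+e₀)·log₁₀(σ'_f/σ'_0) = 0.23×5.4/(1+0.74)×log₁₀(131.16/52.044)
    = 0.71379 × 0.40143 = 0.2865 m

S_c ≈ 287 mm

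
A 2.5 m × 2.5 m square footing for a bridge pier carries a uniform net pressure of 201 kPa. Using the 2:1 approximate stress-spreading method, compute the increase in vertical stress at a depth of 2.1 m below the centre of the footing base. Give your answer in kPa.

By the 2:1 method the load spreads at 1 horizontal : 2 vertical, so at depth z the loaded area has grown by z in each plan dimension:
Δσ = qBL/((B+z)(L+z)) = 201×2.5×2.5/((2.5+2.1)(2.5+2.1)) = 59.369 kPa

Δσ_z ≈ 59.4 kPa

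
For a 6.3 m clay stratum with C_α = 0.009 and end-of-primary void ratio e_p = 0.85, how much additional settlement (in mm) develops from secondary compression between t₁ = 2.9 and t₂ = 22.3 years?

Secondary compression: S_s = C_α·H/(1+e_p)·log₁₀(t₂/t₁)
S_s = 0.009×6.3/(1+0.85)×log₁₀(22.3/2.9)
    = 0.03065 × 0.8859 = 0.02715 m

S_s ≈ 27.2 mm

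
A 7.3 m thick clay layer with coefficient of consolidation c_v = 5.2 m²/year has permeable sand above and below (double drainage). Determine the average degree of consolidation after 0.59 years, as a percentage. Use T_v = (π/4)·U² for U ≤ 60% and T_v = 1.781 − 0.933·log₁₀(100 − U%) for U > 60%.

Drainage path length: H_d = H/2 = 3.65 m (double drainage).
T_v = c_v·t/H_d² = 5.2×0.59/3.65² = 0.23029.
T_v = 0.23029 corresponds to the U ≤ 60% branch:
U = √(4T_v/π) = 0.5415

U ≈ 54.1 %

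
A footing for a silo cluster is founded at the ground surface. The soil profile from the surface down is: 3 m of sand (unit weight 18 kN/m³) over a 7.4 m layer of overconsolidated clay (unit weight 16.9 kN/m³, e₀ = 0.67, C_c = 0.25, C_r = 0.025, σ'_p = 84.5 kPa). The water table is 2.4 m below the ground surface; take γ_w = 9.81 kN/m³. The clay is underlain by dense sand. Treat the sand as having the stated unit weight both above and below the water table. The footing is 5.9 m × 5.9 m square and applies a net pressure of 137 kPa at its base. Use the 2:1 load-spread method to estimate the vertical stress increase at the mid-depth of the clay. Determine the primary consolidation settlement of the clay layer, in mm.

Mid-depth of clay below the ground surface: z = 3 + 7.4/2 = 6.7 m.
Total vertical stress at mid-clay: σ_v = 18×3 + 16.9×3.7 = 116.53 kPa.
Pore pressure: u = 9.81×(6.7 − 2.4) = 42.183 kPa.
Initial effective stress: σ'_0 = σ_v − u = 116.53 − 42.183 = 74.347 kPa.
Stress increase at mid-clay by the 2:1 spreading method:
Δσ = qBL/((B+z)(L+z)) = 137×5.9×5.9/((5.9+6.7)(5.9+6.7)) = 30.039 kPa
Final effective stress: σ'_f = 74.347 + 30.039 = 104.39 kPa.
σ'_f = 104.39 > σ'_p = 84.5 kPa, so the stress path crosses the preconsolidation pressure — recompression up to σ'_p, then virgin compression beyond:
S_c = H/(1+e₀)·[C_r·log₁₀(σ'_p/σ'_0) + C_c·log₁₀(σ'_f/σ'_p)]
    = 7.4/1.67 × [0.025×log₁₀(84.5/74.347) + 0.25×log₁₀(104.39/84.5)]
    = 4.4311 × [0.0013898 + 0.022951] = 0.1079 m

S_c ≈ 108 mm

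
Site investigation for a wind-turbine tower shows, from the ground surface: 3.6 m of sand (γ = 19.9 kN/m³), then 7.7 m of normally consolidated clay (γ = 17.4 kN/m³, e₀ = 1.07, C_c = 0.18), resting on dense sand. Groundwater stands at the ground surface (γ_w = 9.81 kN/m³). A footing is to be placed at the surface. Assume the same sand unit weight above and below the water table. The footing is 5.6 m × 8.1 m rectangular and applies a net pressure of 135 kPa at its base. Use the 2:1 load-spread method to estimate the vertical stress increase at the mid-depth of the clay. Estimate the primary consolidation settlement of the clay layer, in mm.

Mid-depth of clay below the ground surface: z = 3.6 + 7.7/2 = 7.45 m.
Total vertical stress at mid-clay: σ_v = 19.9×3.6 + 17.4×3.85 = 138.63 kPa.
Pore pressure: u = 9.81×(7.45 − 0) = 73.085 kPa.
Initial effective stress: σ'_0 = σ_v − u = 138.63 − 73.085 = 65.545 kPa.
Stress increase at mid-clay by the 2:1 spreading method:
Δσ = qBL/((B+z)(L+z)) = 135×5.6×8.1/((5.6+7.45)(8.1+7.45)) = 30.176 kPa
Final effective stress: σ'_f = σ'_0 + Δσ = 65.545 + 30.176 = 95.721 kPa.
Normally consolidated clay, so the full stress increment lies on the virgin compression line:
S_c = C_c·H/(1+e₀)·log₁₀(σ'_f/σ'_0) = 0.18×7.7/(1+1.07)×log₁₀(95.721/65.545)
    = 0.66957 × 0.16447 = 0.1101 m

S_c ≈ 110 mm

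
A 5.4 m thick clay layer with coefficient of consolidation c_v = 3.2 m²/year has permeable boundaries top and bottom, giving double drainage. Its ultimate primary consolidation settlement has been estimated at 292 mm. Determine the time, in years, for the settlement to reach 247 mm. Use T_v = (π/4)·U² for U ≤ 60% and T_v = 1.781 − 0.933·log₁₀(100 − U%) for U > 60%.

t ≈ 1.53 years

Drainage path length: H_d = H/2 = 2.7 m (double drainage).
U = S(t)/S_ult = 247/292 = 0.8459.
U > 60%: T_v = 1.781 − 0.933·log₁₀(100 − 84.589) = 0.67275.
t = T_v·H_d²/c_v = 0.67275×2.7²/3.2 = 1.533 years.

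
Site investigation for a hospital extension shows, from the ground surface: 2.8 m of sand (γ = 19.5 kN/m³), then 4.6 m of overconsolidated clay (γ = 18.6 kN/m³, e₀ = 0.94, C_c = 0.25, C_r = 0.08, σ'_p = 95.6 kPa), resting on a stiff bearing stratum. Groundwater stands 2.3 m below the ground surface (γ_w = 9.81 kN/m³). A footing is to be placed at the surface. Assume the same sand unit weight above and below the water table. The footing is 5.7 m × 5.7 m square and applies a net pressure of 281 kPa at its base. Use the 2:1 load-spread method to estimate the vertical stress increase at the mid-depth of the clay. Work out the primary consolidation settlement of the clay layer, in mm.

S_c ≈ 139 mm

Mid-depth of clay below the ground surface: z = 2.8 + 4.6/2 = 5.1 m.
Total vertical stress at mid-clay: σ_v = 19.5×2.8 + 18.6×2.3 = 97.38 kPa.
Pore pressure: u = 9.81×(5.1 − 2.3) = 27.468 kPa.
Initial effective stress: σ'_0 = σ_v − u = 97.38 − 27.468 = 69.912 kPa.
Stress increase at mid-clay by the 2:1 spreading method:
Δσ = qBL/((B+z)(L+z)) = 281×5.7×5.7/((5.7+5.1)(5.7+5.1)) = 78.272 kPa
Final effective stress: σ'_f = 69.912 + 78.272 = 148.18 kPa.
σ'_f = 148.18 > σ'_p = 95.6 kPa, so the stress path crosses the preconsolidation pressure — recompression up to σ'_p, then virgin compression beyond:
S_c = H/(1+e₀)·[C_r·log₁₀(σ'_p/σ'_0) + C_c·log₁₀(σ'_f/σ'_p)]
    = 4.6/1.94 × [0.08×log₁₀(95.6/69.912) + 0.25×log₁₀(148.18/95.6)]
    = 2.3711 × [0.010872 + 0.047583] = 0.1386 m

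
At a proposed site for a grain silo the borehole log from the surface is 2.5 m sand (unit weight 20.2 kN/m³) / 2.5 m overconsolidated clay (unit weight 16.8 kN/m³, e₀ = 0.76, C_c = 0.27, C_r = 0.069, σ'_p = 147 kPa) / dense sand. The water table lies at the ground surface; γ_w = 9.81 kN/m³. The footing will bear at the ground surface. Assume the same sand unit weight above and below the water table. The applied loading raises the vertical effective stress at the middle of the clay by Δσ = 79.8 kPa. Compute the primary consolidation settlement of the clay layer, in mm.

Mid-depth of clay below the ground surface: z = 2.5 + 2.5/2 = 3.75 m.
Total vertical stress at mid-clay: σ_v = 20.2×2.5 + 16.8×1.25 = 71.5 kPa.
Pore pressure: u = 9.81×(3.75 − 0) = 36.788 kPa.
Initial effective stress: σ'_0 = σ_v − u = 71.5 − 36.788 = 34.712 kPa.
Final effective stress: σ'_f = 34.712 + 79.8 = 114.51 kPa.
σ'_f = 114.51 ≤ σ'_p = 147 kPa, so the clay remains overconsolidated and only the recompression index applies:
S_c = C_r·H/(1+e₀)·log₁₀(σ'_f/σ'_0) = 0.069×2.5/1.76×log₁₀(114.51/34.712)
    = 0.098015 × 0.51836 = 0.05081 m

S_c ≈ 50.8 mm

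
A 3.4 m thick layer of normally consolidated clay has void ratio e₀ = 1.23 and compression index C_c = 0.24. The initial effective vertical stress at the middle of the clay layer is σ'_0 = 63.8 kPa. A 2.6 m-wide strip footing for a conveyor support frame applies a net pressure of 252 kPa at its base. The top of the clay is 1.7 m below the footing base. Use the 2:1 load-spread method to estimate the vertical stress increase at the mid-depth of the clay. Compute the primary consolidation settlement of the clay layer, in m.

Mid-depth of clay below the footing base: z = 1.7 + 3.4/2 = 3.4 m.
Stress increase at mid-clay by the 2:1 spreading method:
Δσ = qB/(B+z) = 252×2.6/(2.6+3.4) = 109.2 kPa
Final effective stress: σ'_f = σ'_0 + Δσ = 63.8 + 109.2 = 173 kPa.
Normally consolidated clay, so the full stress increment lies on the virgin compression line:
S_c = C_c·H/(1+e₀)·log₁₀(σ'_f/σ'_0) = 0.24×3.4/(1+1.23)×log₁₀(173/63.8)
    = 0.36592 × 0.43323 = 0.1585 m

S_c ≈ 0.159 m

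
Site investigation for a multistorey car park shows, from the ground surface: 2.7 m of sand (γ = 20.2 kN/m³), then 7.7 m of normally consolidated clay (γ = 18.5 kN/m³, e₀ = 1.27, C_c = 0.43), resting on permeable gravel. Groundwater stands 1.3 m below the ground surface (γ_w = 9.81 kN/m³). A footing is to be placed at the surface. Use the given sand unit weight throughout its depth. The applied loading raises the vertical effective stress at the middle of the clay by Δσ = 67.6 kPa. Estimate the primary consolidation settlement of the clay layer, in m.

S_c ≈ 0.41 m

Mid-depth of clay below the ground surface: z = 2.7 + 7.7/2 = 6.55 m.
Total vertical stress at mid-clay: σ_v = 20.2×2.7 + 18.5×3.85 = 125.77 kPa.
Pore pressure: u = 9.81×(6.55 − 1.3) = 51.503 kPa.
Initial effective stress: σ'_0 = σ_v − u = 125.77 − 51.503 = 74.267 kPa.
Final effective stress: σ'_f = σ'_0 + Δσ = 74.267 + 67.6 = 141.87 kPa.
Normally consolidated clay, so the full stress increment lies on the virgin compression line:
S_c = C_c·H/(1+e₀)·log₁₀(σ'_f/σ'_0) = 0.43×7.7/(1+1.27)×log₁₀(141.87/74.267)
    = 1.4586 × 0.28109 = 0.41 m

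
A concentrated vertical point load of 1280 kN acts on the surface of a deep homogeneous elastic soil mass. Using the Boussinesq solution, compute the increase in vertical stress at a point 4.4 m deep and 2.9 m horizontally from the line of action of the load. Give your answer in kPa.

Δσ_z ≈ 12.8 kPa

Boussinesq vertical stress below a point load on an elastic half-space:
Δσ_z = 3P/(2πz²) · [1 + (r/z)²]^(−5/2)
r/z = 2.9/4.4 = 0.65909; [1+(r/z)²]^(−5/2) = 0.40581.
Δσ_z = 3×1280/(2π×4.4²) × 0.40581 = 31.568 × 0.40581 = 12.81 kPa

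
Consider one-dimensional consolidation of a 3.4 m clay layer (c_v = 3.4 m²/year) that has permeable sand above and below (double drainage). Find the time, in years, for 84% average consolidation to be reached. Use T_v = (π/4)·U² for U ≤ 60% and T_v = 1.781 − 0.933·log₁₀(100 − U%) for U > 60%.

t ≈ 0.559 years

Drainage path length: H_d = H/2 = 1.7 m (double drainage).
U > 60%: T_v = 1.781 − 0.933·log₁₀(100 − 84) = 0.65756.
t = T_v·H_d²/c_v = 0.65756×1.7²/3.4 = 0.5589 years.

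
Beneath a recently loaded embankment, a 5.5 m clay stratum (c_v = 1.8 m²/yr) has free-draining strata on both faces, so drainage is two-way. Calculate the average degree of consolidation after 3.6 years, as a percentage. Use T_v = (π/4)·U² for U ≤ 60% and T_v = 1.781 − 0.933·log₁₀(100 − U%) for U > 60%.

U ≈ 90.2 %

Drainage path length: H_d = H/2 = 2.75 m (double drainage).
T_v = c_v·t/H_d² = 1.8×3.6/2.75² = 0.85686.
T_v = 0.85686 corresponds to the U > 60% branch:
U = 1 − 10^((1.781 − T_v)/0.933)/100 = 0.9022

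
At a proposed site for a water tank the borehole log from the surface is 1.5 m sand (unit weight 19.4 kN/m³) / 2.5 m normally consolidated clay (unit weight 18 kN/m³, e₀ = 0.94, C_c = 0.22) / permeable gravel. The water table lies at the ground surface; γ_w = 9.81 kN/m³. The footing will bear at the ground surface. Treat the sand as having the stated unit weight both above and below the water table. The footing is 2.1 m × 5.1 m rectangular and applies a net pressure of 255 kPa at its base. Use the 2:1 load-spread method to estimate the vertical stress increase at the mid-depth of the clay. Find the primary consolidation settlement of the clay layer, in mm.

Mid-depth of clay below the ground surface: z = 1.5 + 2.5/2 = 2.75 m.
Total vertical stress at mid-clay: σ_v = 19.4×1.5 + 18×1.25 = 51.6 kPa.
Pore pressure: u = 9.81×(2.75 − 0) = 26.978 kPa.
Initial effective stress: σ'_0 = σ_v − u = 51.6 − 26.978 = 24.622 kPa.
Stress increase at mid-clay by the 2:1 spreading method:
Δσ = qBL/((B+z)(L+z)) = 255×2.1×5.1/((2.1+2.75)(5.1+2.75)) = 71.733 kPa
Final effective stress: σ'_f = σ'_0 + Δσ = 24.622 + 71.733 = 96.355 kPa.
Normally consolidated clay, so the full stress increment lies on the virgin compression line:
S_c = C_c·H/(1+e₀)·log₁₀(σ'_f/σ'_0) = 0.22×2.5/(1+0.94)×log₁₀(96.355/24.622)
    = 0.28351 × 0.59255 = 0.168 m

S_c ≈ 168 mm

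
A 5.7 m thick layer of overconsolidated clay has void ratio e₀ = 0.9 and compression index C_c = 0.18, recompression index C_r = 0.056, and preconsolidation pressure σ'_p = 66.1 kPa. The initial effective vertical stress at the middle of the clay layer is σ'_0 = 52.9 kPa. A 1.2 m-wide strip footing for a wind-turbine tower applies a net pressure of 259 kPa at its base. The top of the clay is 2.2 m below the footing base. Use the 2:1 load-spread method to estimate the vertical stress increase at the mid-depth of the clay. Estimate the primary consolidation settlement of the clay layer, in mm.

S_c ≈ 119 mm

Mid-depth of clay below the footing base: z = 2.2 + 5.7/2 = 5.05 m.
Stress increase at mid-clay by the 2:1 spreading method:
Δσ = qB/(B+z) = 259×1.2/(1.2+5.05) = 49.728 kPa
Final effective stress: σ'_f = 52.9 + 49.728 = 102.63 kPa.
σ'_f = 102.63 > σ'_p = 66.1 kPa, so the stress path crosses the preconsolidation pressure — recompression up to σ'_p, then virgin compression beyond:
S_c = H/(1+e₀)·[C_r·log₁₀(σ'_p/σ'_0) + C_c·log₁₀(σ'_f/σ'_p)]
    = 5.7/1.9 × [0.056×log₁₀(66.1/52.9) + 0.18×log₁₀(102.63/66.1)]
    = 3 × [0.0054178 + 0.034393] = 0.1194 m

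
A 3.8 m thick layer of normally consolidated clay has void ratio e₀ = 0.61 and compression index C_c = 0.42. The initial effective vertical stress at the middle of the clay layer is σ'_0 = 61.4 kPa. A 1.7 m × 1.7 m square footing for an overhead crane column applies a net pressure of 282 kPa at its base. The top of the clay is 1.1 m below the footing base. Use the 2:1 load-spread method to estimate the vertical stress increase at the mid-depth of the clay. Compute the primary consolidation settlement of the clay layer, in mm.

S_c ≈ 203 mm

Mid-depth of clay below the footing base: z = 1.1 + 3.8/2 = 3 m.
Stress increase at mid-clay by the 2:1 spreading method:
Δσ = qBL/((B+z)(L+z)) = 282×1.7×1.7/((1.7+3)(1.7+3)) = 36.894 kPa
Final effective stress: σ'_f = σ'_0 + Δσ = 61.4 + 36.894 = 98.294 kPa.
Normally consolidated clay, so the full stress increment lies on the virgin compression line:
S_c = C_c·H/(1+e₀)·log₁₀(σ'_f/σ'_0) = 0.42×3.8/(1+0.61)×log₁₀(98.294/61.4)
    = 0.9913 × 0.20436 = 0.2026 m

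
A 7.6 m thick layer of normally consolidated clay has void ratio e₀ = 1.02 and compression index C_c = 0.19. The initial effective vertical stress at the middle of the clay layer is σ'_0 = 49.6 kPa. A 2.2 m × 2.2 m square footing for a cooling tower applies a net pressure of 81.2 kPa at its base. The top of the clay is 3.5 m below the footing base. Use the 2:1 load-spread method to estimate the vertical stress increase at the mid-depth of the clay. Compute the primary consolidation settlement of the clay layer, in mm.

S_c ≈ 26.1 mm

Mid-depth of clay below the footing base: z = 3.5 + 7.6/2 = 7.3 m.
Stress increase at mid-clay by the 2:1 spreading method:
Δσ = qBL/((B+z)(L+z)) = 81.2×2.2×2.2/((2.2+7.3)(2.2+7.3)) = 4.3547 kPa
Final effective stress: σ'_f = σ'_0 + Δσ = 49.6 + 4.3547 = 53.955 kPa.
Normally consolidated clay, so the full stress increment lies on the virgin compression line:
S_c = C_c·H/(1+e₀)·log₁₀(σ'_f/σ'_0) = 0.19×7.6/(1+1.02)×log₁₀(53.955/49.6)
    = 0.71485 × 0.03655 = 0.02613 m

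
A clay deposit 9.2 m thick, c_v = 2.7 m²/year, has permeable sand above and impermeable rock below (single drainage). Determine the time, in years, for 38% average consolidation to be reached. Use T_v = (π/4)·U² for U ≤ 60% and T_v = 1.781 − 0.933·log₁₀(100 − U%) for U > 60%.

Drainage path length: H_d = H = 9.2 m (single drainage).
U ≤ 60%: T_v = (π/4)·U² = (π/4)×0.38² = 0.11341.
t = T_v·H_d²/c_v = 0.11341×9.2²/2.7 = 3.555 years.

t ≈ 3.56 years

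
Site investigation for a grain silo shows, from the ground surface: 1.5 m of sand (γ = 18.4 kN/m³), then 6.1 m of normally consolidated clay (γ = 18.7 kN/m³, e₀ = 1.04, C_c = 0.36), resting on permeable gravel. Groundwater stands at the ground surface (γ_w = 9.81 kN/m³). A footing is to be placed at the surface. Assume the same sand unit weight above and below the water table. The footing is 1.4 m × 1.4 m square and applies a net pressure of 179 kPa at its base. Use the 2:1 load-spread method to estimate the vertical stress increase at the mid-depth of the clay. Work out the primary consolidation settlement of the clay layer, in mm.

Mid-depth of clay below the ground surface: z = 1.5 + 6.1/2 = 4.55 m.
Total vertical stress at mid-clay: σ_v = 18.4×1.5 + 18.7×3.05 = 84.635 kPa.
Pore pressure: u = 9.81×(4.55 − 0) = 44.636 kPa.
Initial effective stress: σ'_0 = σ_v − u = 84.635 − 44.636 = 39.999 kPa.
Stress increase at mid-clay by the 2:1 spreading method:
Δσ = qBL/((B+z)(L+z)) = 179×1.4×1.4/((1.4+4.55)(1.4+4.55)) = 9.91 kPa
Final effective stress: σ'_f = σ'_0 + Δσ = 39.999 + 9.91 = 49.909 kPa.
Normally consolidated clay, so the full stress increment lies on the virgin compression line:
S_c = C_c·H/(1+e₀)·log₁₀(σ'_f/σ'_0) = 0.36×6.1/(1+1.04)×log₁₀(49.909/39.999)
    = 1.0765 × 0.09613 = 0.1035 m

S_c ≈ 103 mm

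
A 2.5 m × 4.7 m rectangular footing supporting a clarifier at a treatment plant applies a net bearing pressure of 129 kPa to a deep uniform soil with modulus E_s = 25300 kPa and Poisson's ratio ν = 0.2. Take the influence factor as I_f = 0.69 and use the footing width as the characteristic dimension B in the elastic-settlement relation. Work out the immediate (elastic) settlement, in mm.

Immediate (elastic) settlement: S_e = q·B·(1−ν²)/E_s · I_f.
S_e = 129 × 2.5 × (1 − 0.2²) / 25300 × 0.69
    = 129 × 2.5 × 0.96 / 25300 × 0.69
    = 0.008444 m = 8.444 mm

S_e ≈ 8.44 mm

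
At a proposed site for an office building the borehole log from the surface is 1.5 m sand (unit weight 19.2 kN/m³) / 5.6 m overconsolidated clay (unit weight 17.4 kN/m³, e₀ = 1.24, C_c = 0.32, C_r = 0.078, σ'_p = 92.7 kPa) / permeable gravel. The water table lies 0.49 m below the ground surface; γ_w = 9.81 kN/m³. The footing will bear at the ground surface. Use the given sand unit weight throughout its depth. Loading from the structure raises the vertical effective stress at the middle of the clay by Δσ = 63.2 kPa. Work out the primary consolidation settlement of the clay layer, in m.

S_c ≈ 0.109 m

Mid-depth of clay below the ground surface: z = 1.5 + 5.6/2 = 4.3 m.
Total vertical stress at mid-clay: σ_v = 19.2×1.5 + 17.4×2.8 = 77.52 kPa.
Pore pressure: u = 9.81×(4.3 − 0.49) = 37.376 kPa.
Initial effective stress: σ'_0 = σ_v − u = 77.52 − 37.376 = 40.144 kPa.
Final effective stress: σ'_f = 40.144 + 63.2 = 103.34 kPa.
σ'_f = 103.34 > σ'_p = 92.7 kPa, so the stress path crosses the preconsolidation pressure — recompression up to σ'_p, then virgin compression beyond:
S_c = H/(1+e₀)·[C_r·log₁₀(σ'_p/σ'_0) + C_c·log₁₀(σ'_f/σ'_p)]
    = 5.6/2.24 × [0.078×log₁₀(92.7/40.144) + 0.32×log₁₀(103.34/92.7)]
    = 2.5 × [0.02835 + 0.0151] = 0.1086 m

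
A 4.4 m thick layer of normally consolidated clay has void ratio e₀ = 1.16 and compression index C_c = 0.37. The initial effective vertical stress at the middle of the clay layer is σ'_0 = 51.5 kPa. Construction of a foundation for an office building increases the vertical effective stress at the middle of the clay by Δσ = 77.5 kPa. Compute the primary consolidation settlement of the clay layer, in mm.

Final effective stress: σ'_f = σ'_0 + Δσ = 51.5 + 77.5 = 129 kPa.
Normally consolidated clay, so the full stress increment lies on the virgin compression line:
S_c = C_c·H/(1+e₀)·log₁₀(σ'_f/σ'_0) = 0.37×4.4/(1+1.16)×log₁₀(129/51.5)
    = 0.7537 × 0.39878 = 0.3006 m

S_c ≈ 301 mm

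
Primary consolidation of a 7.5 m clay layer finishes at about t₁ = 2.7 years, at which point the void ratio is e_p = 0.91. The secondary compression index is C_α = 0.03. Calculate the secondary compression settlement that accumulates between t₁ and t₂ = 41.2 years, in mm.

Secondary compression: S_s = C_α·H/(1+e_p)·log₁₀(t₂/t₁)
S_s = 0.03×7.5/(1+0.91)×log₁₀(41.2/2.7)
    = 0.1178 × 1.184 = 0.1394 m

S_s ≈ 139 mm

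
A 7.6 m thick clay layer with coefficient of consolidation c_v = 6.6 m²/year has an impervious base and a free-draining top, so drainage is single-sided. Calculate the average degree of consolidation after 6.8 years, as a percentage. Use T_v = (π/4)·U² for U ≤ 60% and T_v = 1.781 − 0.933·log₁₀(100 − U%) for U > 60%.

Drainage path length: H_d = H = 7.6 m (single drainage).
T_v = c_v·t/H_d² = 6.6×6.8/7.6² = 0.77701.
T_v = 0.77701 corresponds to the U > 60% branch:
U = 1 − 10^((1.781 − T_v)/0.933)/100 = 0.8809

U ≈ 88.1 %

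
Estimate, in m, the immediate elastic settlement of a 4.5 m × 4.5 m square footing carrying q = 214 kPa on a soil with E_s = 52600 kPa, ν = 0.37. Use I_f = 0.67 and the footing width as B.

Immediate (elastic) settlement: S_e = q·B·(1−ν²)/E_s · I_f.
S_e = 214 × 4.5 × (1 − 0.37²) / 52600 × 0.67
    = 214 × 4.5 × 0.8631 / 52600 × 0.67
    = 0.01059 m

S_e ≈ 0.0106 m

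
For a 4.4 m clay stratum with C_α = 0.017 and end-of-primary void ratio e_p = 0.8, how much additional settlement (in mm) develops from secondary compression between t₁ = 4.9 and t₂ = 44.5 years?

S_s ≈ 39.8 mm

Secondary compression: S_s = C_α·H/(1+e_p)·log₁₀(t₂/t₁)
S_s = 0.017×4.4/(1+0.8)×log₁₀(44.5/4.9)
    = 0.04156 × 0.9582 = 0.03982 m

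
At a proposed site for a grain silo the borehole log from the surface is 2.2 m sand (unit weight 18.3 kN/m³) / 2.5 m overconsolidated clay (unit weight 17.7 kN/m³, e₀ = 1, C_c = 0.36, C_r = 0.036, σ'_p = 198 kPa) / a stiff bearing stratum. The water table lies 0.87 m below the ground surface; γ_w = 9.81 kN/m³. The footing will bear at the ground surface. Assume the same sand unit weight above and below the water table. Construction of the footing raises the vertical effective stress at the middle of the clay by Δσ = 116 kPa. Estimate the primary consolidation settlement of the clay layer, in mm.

S_c ≈ 27.7 mm

Mid-depth of clay below the ground surface: z = 2.2 + 2.5/2 = 3.45 m.
Total vertical stress at mid-clay: σ_v = 18.3×2.2 + 17.7×1.25 = 62.385 kPa.
Pore pressure: u = 9.81×(3.45 − 0.87) = 25.31 kPa.
Initial effective stress: σ'_0 = σ_v − u = 62.385 − 25.31 = 37.075 kPa.
Final effective stress: σ'_f = 37.075 + 116 = 153.07 kPa.
σ'_f = 153.07 ≤ σ'_p = 198 kPa, so the clay remains overconsolidated and only the recompression index applies:
S_c = C_r·H/(1+e₀)·log₁₀(σ'_f/σ'_0) = 0.036×2.5/2×log₁₀(153.07/37.075)
    = 0.045 × 0.61581 = 0.02771 m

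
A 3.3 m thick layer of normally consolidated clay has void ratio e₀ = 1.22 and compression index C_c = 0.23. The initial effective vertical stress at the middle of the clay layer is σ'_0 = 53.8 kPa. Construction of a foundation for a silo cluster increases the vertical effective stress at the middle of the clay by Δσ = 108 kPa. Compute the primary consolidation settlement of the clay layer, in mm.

S_c ≈ 163 mm

Final effective stress: σ'_f = σ'_0 + Δσ = 53.8 + 108 = 161.8 kPa.
Normally consolidated clay, so the full stress increment lies on the virgin compression line:
S_c = C_c·H/(1+e₀)·log₁₀(σ'_f/σ'_0) = 0.23×3.3/(1+1.22)×log₁₀(161.8/53.8)
    = 0.34189 × 0.4782 = 0.1635 m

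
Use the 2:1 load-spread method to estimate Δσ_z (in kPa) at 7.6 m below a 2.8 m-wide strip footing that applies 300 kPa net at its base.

Δσ_z ≈ 80.8 kPa

By the 2:1 method the load spreads at 1 horizontal : 2 vertical, so at depth z the loaded area has grown by z in each plan dimension:
Δσ = qB/(B+z) = 300×2.8/(2.8+7.6) = 80.769 kPa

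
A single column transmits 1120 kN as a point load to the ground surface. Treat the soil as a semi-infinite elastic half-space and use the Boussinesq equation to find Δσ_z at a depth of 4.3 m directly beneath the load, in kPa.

Δσ_z ≈ 28.9 kPa

Boussinesq vertical stress below a point load on an elastic half-space:
Δσ_z = 3P/(2πz²) · [1 + (r/z)²]^(−5/2)
r/z = 0/4.3 = 0; [1+(r/z)²]^(−5/2) = 1.
Δσ_z = 3×1120/(2π×4.3²) × 1 = 28.922 × 1 = 28.92 kPa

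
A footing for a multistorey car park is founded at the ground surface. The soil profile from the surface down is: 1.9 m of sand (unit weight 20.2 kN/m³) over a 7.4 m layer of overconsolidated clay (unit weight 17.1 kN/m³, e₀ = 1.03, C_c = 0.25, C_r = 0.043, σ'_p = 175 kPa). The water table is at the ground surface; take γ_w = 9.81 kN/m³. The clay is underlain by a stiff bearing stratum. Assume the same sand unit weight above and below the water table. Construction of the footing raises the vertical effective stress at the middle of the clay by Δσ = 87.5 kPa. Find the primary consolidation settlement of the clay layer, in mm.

Mid-depth of clay below the ground surface: z = 1.9 + 7.4/2 = 5.6 m.
Total vertical stress at mid-clay: σ_v = 20.2×1.9 + 17.1×3.7 = 101.65 kPa.
Pore pressure: u = 9.81×(5.6 − 0) = 54.936 kPa.
Initial effective stress: σ'_0 = σ_v − u = 101.65 − 54.936 = 46.714 kPa.
Final effective stress: σ'_f = 46.714 + 87.5 = 134.21 kPa.
σ'_f = 134.21 ≤ σ'_p = 175 kPa, so the clay remains overconsolidated and only the recompression index applies:
S_c = C_r·H/(1+e₀)·log₁₀(σ'_f/σ'_0) = 0.043×7.4/2.03×log₁₀(134.21/46.714)
    = 0.15675 × 0.45834 = 0.07184 m

S_c ≈ 71.8 mm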